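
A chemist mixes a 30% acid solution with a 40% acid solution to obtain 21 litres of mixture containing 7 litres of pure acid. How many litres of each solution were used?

litres of solution A: 14, litres of solution B: 7

Let a = litres of solution A, b = litres of solution B.
  a + b = 21
  (2/5)b + (3/10)a = 7
Row-reduce the augmented matrix:
R2 ← R2 − 3/10·R1.
R2 ← R2 / (1/10).
R1 ← R1 − 1·R2.
Reading off the reduced rows gives a = 14, b = 7.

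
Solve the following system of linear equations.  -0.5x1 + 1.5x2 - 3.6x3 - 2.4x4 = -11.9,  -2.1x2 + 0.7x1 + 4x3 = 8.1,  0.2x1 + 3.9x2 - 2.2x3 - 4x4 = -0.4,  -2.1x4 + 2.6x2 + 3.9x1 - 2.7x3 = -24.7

Row-reduce the augmented matrix:
R1 ← R1 / (-1/2).
R2 ← R2 − 7/10·R1.
R3 ← R3 − 1/5·R1.
R4 ← R4 − 39/10·R1.
Swap R2 and R3.
R2 ← R2 / (9/2).
R1 ← R1 + 3·R2.
R4 ← R4 − 143/10·R2.
R3 ← R3 / (-26/25).
R1 ← R1 − 358/75·R3.
R2 ← R2 + 182/225·R3.
R4 ← R4 + 43229/2250·R3.
R4 ← R4 / (333533/5850).
R1 ← R1 + 2716/195·R4.
R2 ← R2 − 68/45·R4.
R3 ← R3 − 42/13·R4.
Reading off the reduced rows gives x1 = -5, x2 = 4, x3 = 5, x4 = 1.

x1 = -5, x2 = 4, x3 = 5, x4 = 1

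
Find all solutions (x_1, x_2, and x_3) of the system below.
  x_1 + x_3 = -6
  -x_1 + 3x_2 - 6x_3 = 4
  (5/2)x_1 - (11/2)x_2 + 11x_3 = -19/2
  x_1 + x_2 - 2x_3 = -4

no solution

Row-reduce:
R2 ← R2 + 1·R1.
R3 ← R3 − 5/2·R1.
R4 ← R4 − 1·R1.
R2 ← R2 / (3).
R3 ← R3 + 11/2·R2.
R4 ← R4 − 1·R2.
R3 ← R3 / (-2/3).
R1 ← R1 − 1·R3.
R2 ← R2 + 5/3·R3.
R4 ← R4 + 4/3·R3.
Row 4 reduces to 0 = -1, a contradiction. The system is inconsistent.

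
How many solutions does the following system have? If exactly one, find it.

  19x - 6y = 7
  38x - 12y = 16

no solution

Row-reduce:
R1 ← R1 / (19).
R2 ← R2 − 38·R1.
Row 2 reduces to 0 = 2, a contradiction. The system is inconsistent.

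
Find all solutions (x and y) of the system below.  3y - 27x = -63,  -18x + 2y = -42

infinitely many solutions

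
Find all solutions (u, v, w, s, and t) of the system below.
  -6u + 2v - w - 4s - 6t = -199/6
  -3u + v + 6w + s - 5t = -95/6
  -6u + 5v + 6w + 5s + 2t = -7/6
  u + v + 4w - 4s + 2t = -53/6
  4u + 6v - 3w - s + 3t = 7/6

u = 4/3, v = -3/2, w = -1/2, s = 8/3, t = 2

Row-reduce the augmented matrix:
R1 ← R1 / (-6).
R2 ← R2 + 3·R1.
R3 ← R3 + 6·R1.
R4 ← R4 − 1·R1.
R5 ← R5 − 4·R1.
Swap R2 and R3.
R2 ← R2 / (3).
R1 ← R1 + 1/3·R2.
R4 ← R4 − 4/3·R2.
R5 ← R5 − 22/3·R2.
R3 ← R3 / (13/2).
R1 ← R1 − 17/18·R3.
R2 ← R2 − 7/3·R3.
R4 ← R4 − 13/18·R3.
R5 ← R5 + 187/9·R3.
R4 ← R4 / (-9).
R1 ← R1 − 16/13·R4.
R2 ← R2 − 25/13·R4.
R3 ← R3 − 6/13·R4.
R5 ← R5 + 209/13·R4.
R5 ← R5 / (-7996/351).
R1 ← R1 − 653/351·R5.
R2 ← R2 − 1013/351·R5.
R3 ← R3 + 50/117·R5.
R4 ← R4 − 7/27·R5.
Reading off the reduced rows gives u = 4/3, v = -3/2, w = -1/2, s = 8/3, t = 2.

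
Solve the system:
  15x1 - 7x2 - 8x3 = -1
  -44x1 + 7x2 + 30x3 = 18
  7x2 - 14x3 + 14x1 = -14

no solution

Row-reduce:
R1 ← R1 / (15).
R2 ← R2 + 44·R1.
R3 ← R3 − 14·R1.
R2 ← R2 / (-203/15).
R1 ← R1 + 7/15·R2.
R3 ← R3 − 203/15·R2.
Row 3 reduces to 0 = 2, a contradiction. The system is inconsistent.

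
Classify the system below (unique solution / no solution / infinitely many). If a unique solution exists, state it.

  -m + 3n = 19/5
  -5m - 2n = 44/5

m = -2, n = 3/5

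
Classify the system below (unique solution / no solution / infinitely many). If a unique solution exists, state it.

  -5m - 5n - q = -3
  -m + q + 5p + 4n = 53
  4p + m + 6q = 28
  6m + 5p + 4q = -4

m = -6, n = 6, p = 4, q = 3

Row-reduce the augmented matrix:
R1 ← R1 / (-5).
R2 ← R2 + 1·R1.
R3 ← R3 − 1·R1.
R4 ← R4 − 6·R1.
R2 ← R2 / (5).
R1 ← R1 − 1·R2.
R3 ← R3 + 1·R2.
R4 ← R4 + 6·R2.
R3 ← R3 / (5).
R1 ← R1 + 1·R3.
R2 ← R2 − 1·R3.
R4 ← R4 − 11·R3.
R4 ← R4 / (-1131/125).
R1 ← R1 − 146/125·R4.
R2 ← R2 + 121/125·R4.
R3 ← R3 − 151/125·R4.
Reading off the reduced rows gives m = -6, n = 6, p = 4, q = 3.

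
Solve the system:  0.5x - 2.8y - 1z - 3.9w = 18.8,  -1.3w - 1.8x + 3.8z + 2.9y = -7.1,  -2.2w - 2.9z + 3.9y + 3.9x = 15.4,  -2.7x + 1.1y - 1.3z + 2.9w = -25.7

x = 5, y = -2, z = 1, w = -3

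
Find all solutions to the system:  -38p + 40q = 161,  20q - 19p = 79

no solution

Row-reduce:
R1 ← R1 / (-38).
R2 ← R2 + 19·R1.
Row 2 reduces to 0 = -3/2, a contradiction. The system is inconsistent.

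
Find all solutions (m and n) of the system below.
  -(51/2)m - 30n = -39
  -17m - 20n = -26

infinitely many solutions

Row-reduce:
R1 ← R1 / (-51/2).
R2 ← R2 + 17·R1.
Rank is 1 with 2 unknowns, leaving n free.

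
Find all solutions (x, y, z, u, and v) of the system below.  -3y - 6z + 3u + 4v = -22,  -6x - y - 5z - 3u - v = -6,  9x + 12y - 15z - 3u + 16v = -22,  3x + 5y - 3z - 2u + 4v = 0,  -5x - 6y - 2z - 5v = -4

Row-reduce:
Swap R1 and R2.
R1 ← R1 / (-6).
R3 ← R3 − 9·R1.
R4 ← R4 − 3·R1.
R5 ← R5 + 5·R1.
R2 ← R2 / (-3).
R1 ← R1 − 1/6·R2.
R3 ← R3 − 21/2·R2.
R4 ← R4 − 9/2·R2.
R5 ← R5 + 31/6·R2.
R3 ← R3 / (-87/2).
R1 ← R1 − 1/2·R3.
R2 ← R2 − 2·R3.
R4 ← R4 + 29/2·R3.
R5 ← R5 − 25/2·R3.
Swap R4 and R5.
R4 ← R4 / (-157/87).
R1 ← R1 − 61/87·R4.
R2 ← R2 + 25/29·R4.
R3 ← R3 + 2/29·R4.
Rank is 4 with 5 unknowns, leaving v free.

infinitely many solutions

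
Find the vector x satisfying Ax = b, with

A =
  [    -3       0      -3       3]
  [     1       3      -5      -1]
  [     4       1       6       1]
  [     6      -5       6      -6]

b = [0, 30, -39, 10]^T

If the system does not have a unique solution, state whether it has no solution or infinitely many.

x_1 = 1, x_2 = -2, x_3 = -6, x_4 = -5

Row-reduce the augmented matrix:
R1 ← R1 / (-3).
R2 ← R2 − 1·R1.
R3 ← R3 − 4·R1.
R4 ← R4 − 6·R1.
R2 ← R2 / (3).
R3 ← R3 − 1·R2.
R4 ← R4 + 5·R2.
R3 ← R3 / (4).
R1 ← R1 − 1·R3.
R2 ← R2 + 2·R3.
R4 ← R4 + 10·R3.
R4 ← R4 / (25/2).
R1 ← R1 + 9/4·R4.
R2 ← R2 − 5/2·R4.
R3 ← R3 − 5/4·R4.
Reading off the reduced rows gives x_1 = 1, x_2 = -2, x_3 = -6, x_4 = -5.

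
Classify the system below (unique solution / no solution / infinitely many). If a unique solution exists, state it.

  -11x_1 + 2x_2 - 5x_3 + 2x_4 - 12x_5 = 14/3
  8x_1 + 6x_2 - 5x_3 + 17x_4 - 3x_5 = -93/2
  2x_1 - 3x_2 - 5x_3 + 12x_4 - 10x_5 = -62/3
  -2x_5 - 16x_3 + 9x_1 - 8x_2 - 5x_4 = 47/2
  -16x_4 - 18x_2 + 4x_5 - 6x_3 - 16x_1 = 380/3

Row-reduce the augmented matrix:
R1 ← R1 / (-11).
R2 ← R2 − 8·R1.
R3 ← R3 − 2·R1.
R4 ← R4 − 9·R1.
R5 ← R5 + 16·R1.
R2 ← R2 / (82/11).
R1 ← R1 + 2/11·R2.
R3 ← R3 + 29/11·R2.
R4 ← R4 + 70/11·R2.
R5 ← R5 + 230/11·R2.
R3 ← R3 / (-735/82).
R1 ← R1 − 10/41·R3.
R2 ← R2 + 95/82·R3.
R4 ← R4 + 1126/41·R3.
R5 ← R5 + 941/41·R3.
R4 ← R4 / (-33434/735).
R1 ← R1 − 115/147·R4.
R2 ← R2 − 5/147·R4.
R3 ← R3 + 1549/735·R4.
R5 ← R5 + 11404/735·R4.
R5 ← R5 / (346930/16717).
R1 ← R1 − 28271/33434·R5.
R2 ← R2 − 18673/33434·R5.
R3 ← R3 − 17223/33434·R5.
R4 ← R4 + 20729/33434·R5.
Reading off the reduced rows gives x_1 = -3, x_2 = -8/3, x_3 = -2, x_4 = -1/2, x_5 = 8/3.

x_1 = -3, x_2 = -8/3, x_3 = -2, x_4 = -1/2, x_5 = 8/3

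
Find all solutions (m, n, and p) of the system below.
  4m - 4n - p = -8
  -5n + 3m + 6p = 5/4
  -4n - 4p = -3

m = -2, n = -1/4, p = 1

Row-reduce the augmented matrix:
R1 ← R1 / (4).
R2 ← R2 − 3·R1.
R2 ← R2 / (-2).
R1 ← R1 + 1·R2.
R3 ← R3 + 4·R2.
R3 ← R3 / (-35/2).
R1 ← R1 + 29/8·R3.
R2 ← R2 + 27/8·R3.
Reading off the reduced rows gives m = -2, n = -1/4, p = 1.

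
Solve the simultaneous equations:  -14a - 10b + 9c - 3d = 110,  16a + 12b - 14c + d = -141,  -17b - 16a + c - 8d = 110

Row-reduce:
R1 ← R1 / (-14).
R2 ← R2 − 16·R1.
R3 ← R3 + 16·R1.
R2 ← R2 / (4/7).
R1 ← R1 − 5/7·R2.
R3 ← R3 + 39/7·R2.
R3 ← R3 / (-91/2).
R1 ← R1 − 4·R3.
R2 ← R2 + 13/2·R3.
Rank is 3 with 4 unknowns, leaving d free.

infinitely many solutions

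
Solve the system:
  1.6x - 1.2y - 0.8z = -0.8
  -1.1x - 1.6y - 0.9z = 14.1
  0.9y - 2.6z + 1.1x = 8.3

x = -5, y = -2, z = -6

Row-reduce the augmented matrix:
R1 ← R1 / (8/5).
R2 ← R2 + 11/10·R1.
R3 ← R3 − 11/10·R1.
R2 ← R2 / (-97/40).
R1 ← R1 + 3/4·R2.
R3 ← R3 − 69/40·R2.
R3 ← R3 / (-2989/970).
R1 ← R1 + 5/97·R3.
R2 ← R2 − 58/97·R3.
Reading off the reduced rows gives x = -5, y = -2, z = -6.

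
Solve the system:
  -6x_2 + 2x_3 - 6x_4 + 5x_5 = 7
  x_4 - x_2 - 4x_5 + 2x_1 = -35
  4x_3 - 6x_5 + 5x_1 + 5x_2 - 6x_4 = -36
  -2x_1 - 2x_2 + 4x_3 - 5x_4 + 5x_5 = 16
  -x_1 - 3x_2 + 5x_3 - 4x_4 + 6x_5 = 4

x_1 = -4, x_2 = 4, x_3 = -6, x_4 = -3, x_5 = 5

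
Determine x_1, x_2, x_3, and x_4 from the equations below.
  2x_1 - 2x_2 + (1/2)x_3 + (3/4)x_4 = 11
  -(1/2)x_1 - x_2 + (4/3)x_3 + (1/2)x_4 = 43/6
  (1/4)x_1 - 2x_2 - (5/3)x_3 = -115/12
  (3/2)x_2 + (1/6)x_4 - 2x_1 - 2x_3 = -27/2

Row-reduce the augmented matrix:
R1 ← R1 / (2).
R2 ← R2 + 1/2·R1.
R3 ← R3 − 1/4·R1.
R4 ← R4 + 2·R1.
R2 ← R2 / (-3/2).
R1 ← R1 + 1·R2.
R3 ← R3 + 7/4·R2.
R4 ← R4 + 1/2·R2.
R3 ← R3 / (-247/72).
R1 ← R1 + 13/18·R3.
R2 ← R2 + 35/36·R3.
R4 ← R4 + 143/72·R3.
R4 ← R4 / (275/228).
R1 ← R1 − 2/19·R4.
R2 ← R2 + 101/494·R4.
R3 ← R3 − 129/494·R4.
Reading off the reduced rows gives x_1 = 3, x_2 = 1, x_3 = 5, x_4 = 6.

x_1 = 3, x_2 = 1, x_3 = 5, x_4 = 6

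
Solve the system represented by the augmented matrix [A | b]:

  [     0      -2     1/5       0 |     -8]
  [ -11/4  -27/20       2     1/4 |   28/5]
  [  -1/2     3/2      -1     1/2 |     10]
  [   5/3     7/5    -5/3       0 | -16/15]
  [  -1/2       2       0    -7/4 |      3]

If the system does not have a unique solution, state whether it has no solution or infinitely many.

no solution

Row-reduce:
Swap R1 and R2.
R1 ← R1 / (-11/4).
R3 ← R3 + 1/2·R1.
R4 ← R4 − 5/3·R1.
R5 ← R5 + 1/2·R1.
R2 ← R2 / (-2).
R1 ← R1 − 27/55·R2.
R3 ← R3 − 96/55·R2.
R4 ← R4 − 32/55·R2.
R5 ← R5 − 247/110·R2.
R3 ← R3 / (-327/275).
R1 ← R1 + 373/550·R3.
R2 ← R2 + 1/10·R3.
R4 ← R4 + 109/275·R3.
R5 ← R5 + 153/1100·R3.
Swap R4 and R5.
R4 ← R4 / (-403/218).
R1 ← R1 + 229/654·R4.
R2 ← R2 + 25/654·R4.
R3 ← R3 + 125/327·R4.
Row 5 reduces to 0 = -2/3, a contradiction. The system is inconsistent.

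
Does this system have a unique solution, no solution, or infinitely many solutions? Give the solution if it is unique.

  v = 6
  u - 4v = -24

u = 0, v = 6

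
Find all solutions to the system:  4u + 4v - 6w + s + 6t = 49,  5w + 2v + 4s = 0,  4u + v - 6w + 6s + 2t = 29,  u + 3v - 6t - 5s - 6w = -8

Row-reduce:
R1 ← R1 / (4).
R3 ← R3 − 4·R1.
R4 ← R4 − 1·R1.
R2 ← R2 / (2).
R1 ← R1 − 1·R2.
R3 ← R3 + 3·R2.
R4 ← R4 − 2·R2.
R3 ← R3 / (15/2).
R1 ← R1 + 4·R3.
R2 ← R2 − 5/2·R3.
R4 ← R4 + 19/2·R3.
R4 ← R4 / (281/60).
R1 ← R1 − 247/60·R4.
R2 ← R2 + 5/3·R4.
R3 ← R3 − 22/15·R4.
Rank is 4 with 5 unknowns, leaving t free.

infinitely many solutions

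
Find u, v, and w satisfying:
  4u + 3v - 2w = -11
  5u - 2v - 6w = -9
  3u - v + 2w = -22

Row-reduce the augmented matrix:
R1 ← R1 / (4).
R2 ← R2 − 5·R1.
R3 ← R3 − 3·R1.
R2 ← R2 / (-23/4).
R1 ← R1 − 3/4·R2.
R3 ← R3 + 13/4·R2.
R3 ← R3 / (126/23).
R1 ← R1 + 22/23·R3.
R2 ← R2 − 14/23·R3.
Reading off the reduced rows gives u = -5, v = 1, w = -3.

u = -5, v = 1, w = -3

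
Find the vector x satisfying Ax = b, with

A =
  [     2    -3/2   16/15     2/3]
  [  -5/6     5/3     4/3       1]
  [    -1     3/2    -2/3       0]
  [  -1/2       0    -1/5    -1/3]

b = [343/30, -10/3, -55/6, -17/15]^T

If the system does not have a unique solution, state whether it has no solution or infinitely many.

Row-reduce:
R1 ← R1 / (2).
R2 ← R2 + 5/6·R1.
R3 ← R3 + 1·R1.
R4 ← R4 + 1/2·R1.
R2 ← R2 / (25/24).
R1 ← R1 + 3/4·R2.
R3 ← R3 − 3/4·R2.
R4 ← R4 + 3/8·R2.
R3 ← R3 / (-106/75).
R1 ← R1 − 136/75·R3.
R2 ← R2 − 128/75·R3.
R4 ← R4 − 53/75·R3.
Rank is 3 with 4 unknowns, leaving x_4 free.

infinitely many solutions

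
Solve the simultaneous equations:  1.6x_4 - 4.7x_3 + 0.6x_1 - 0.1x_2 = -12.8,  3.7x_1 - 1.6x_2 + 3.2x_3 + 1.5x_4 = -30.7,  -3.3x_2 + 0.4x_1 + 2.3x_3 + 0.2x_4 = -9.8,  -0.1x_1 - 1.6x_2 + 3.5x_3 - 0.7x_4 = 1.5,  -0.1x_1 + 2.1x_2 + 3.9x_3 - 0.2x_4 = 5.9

Row-reduce the augmented matrix:
R1 ← R1 / (3/5).
R2 ← R2 − 37/10·R1.
R3 ← R3 − 2/5·R1.
R4 ← R4 + 1/10·R1.
R5 ← R5 + 1/10·R1.
R2 ← R2 / (-59/60).
R1 ← R1 + 1/6·R2.
R3 ← R3 + 97/30·R2.
R4 ← R4 + 97/60·R2.
R5 ← R5 − 25/12·R2.
R3 ← R3 / (-5923/59).
R1 ← R1 + 784/59·R3.
R2 ← R2 + 1931/59·R3.
R4 ← R4 + 5923/118·R3.
R5 ← R5 − 21034/295·R3.
Swap R4 and R5.
R4 ← R4 / (74901/59230).
R1 ← R1 − 3305/5923·R4.
R2 ← R2 + 1054/5923·R4.
R3 ← R3 + 1572/5923·R4.
R5 reduces to 0 = 0, so the extra equation is consistent.
Reading off the reduced rows gives x_1 = -5, x_2 = 2, x_3 = 0, x_4 = -6.

x_1 = -5, x_2 = 2, x_3 = 0, x_4 = -6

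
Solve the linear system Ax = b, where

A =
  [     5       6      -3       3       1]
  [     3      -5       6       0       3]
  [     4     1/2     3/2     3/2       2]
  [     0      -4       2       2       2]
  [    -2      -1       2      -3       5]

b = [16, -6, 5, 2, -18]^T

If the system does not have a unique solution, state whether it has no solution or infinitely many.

Row-reduce:
R1 ← R1 / (5).
R2 ← R2 − 3·R1.
R3 ← R3 − 4·R1.
R5 ← R5 + 2·R1.
R2 ← R2 / (-43/5).
R1 ← R1 − 6/5·R2.
R3 ← R3 + 43/10·R2.
R4 ← R4 + 4·R2.
R5 ← R5 − 7/5·R2.
Swap R3 and R4.
R3 ← R3 / (-70/43).
R1 ← R1 − 21/43·R3.
R2 ← R2 + 39/43·R3.
R5 ← R5 − 89/43·R3.
Swap R4 and R5.
R4 ← R4 / (53/35).
R1 ← R1 − 6/5·R4.
R2 ← R2 + 48/35·R4.
R3 ← R3 + 61/35·R4.
Rank is 4 with 5 unknowns, leaving x_5 free.

infinitely many solutions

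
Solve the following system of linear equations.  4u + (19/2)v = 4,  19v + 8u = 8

infinitely many solutions

Row-reduce:
R1 ← R1 / (4).
R2 ← R2 − 8·R1.
Rank is 1 with 2 unknowns, leaving v free.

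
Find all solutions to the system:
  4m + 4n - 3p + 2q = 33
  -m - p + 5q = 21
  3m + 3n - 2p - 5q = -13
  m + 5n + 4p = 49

Row-reduce the augmented matrix:
R1 ← R1 / (4).
R2 ← R2 + 1·R1.
R3 ← R3 − 3·R1.
R4 ← R4 − 1·R1.
R1 ← R1 − 1·R2.
R4 ← R4 − 4·R2.
R3 ← R3 / (1/4).
R1 ← R1 − 1·R3.
R2 ← R2 + 7/4·R3.
R4 ← R4 − 47/4·R3.
R4 ← R4 / (283).
R1 ← R1 − 21·R4.
R2 ← R2 + 40·R4.
R3 ← R3 + 26·R4.
Reading off the reduced rows gives m = 4, n = 5, p = 5, q = 6.

m = 4, n = 5, p = 5, q = 6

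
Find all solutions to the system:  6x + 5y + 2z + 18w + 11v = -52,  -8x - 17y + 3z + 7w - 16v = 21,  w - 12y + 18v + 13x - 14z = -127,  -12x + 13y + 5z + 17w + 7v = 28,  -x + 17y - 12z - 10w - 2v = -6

Row-reduce the augmented matrix:
R1 ← R1 / (6).
R2 ← R2 + 8·R1.
R3 ← R3 − 13·R1.
R4 ← R4 + 12·R1.
R5 ← R5 + 1·R1.
R2 ← R2 / (-31/3).
R1 ← R1 − 5/6·R2.
R3 ← R3 + 137/6·R2.
R4 ← R4 − 23·R2.
R5 ← R5 − 107/6·R2.
R3 ← R3 / (-1913/62).
R1 ← R1 − 49/62·R3.
R2 ← R2 + 17/31·R3.
R4 ← R4 − 670/31·R3.
R5 ← R5 + 117/62·R3.
R4 ← R4 / (90676/1913).
R1 ← R1 − 5303/1913·R4.
R2 ← R2 + 2118/1913·R4.
R3 ← R3 − 6603/1913·R4.
R5 ← R5 − 101415/1913·R4.
R5 ← R5 / (-2642721/90676).
R1 ← R1 − 22459/90676·R5.
R2 ← R2 − 33603/45338·R5.
R3 ← R3 + 150053/90676·R5.
R4 ← R4 − 45931/90676·R5.
Reading off the reduced rows gives x = -3, y = 1, z = 4, w = -2, v = -1.

x = -3, y = 1, z = 4, w = -2, v = -1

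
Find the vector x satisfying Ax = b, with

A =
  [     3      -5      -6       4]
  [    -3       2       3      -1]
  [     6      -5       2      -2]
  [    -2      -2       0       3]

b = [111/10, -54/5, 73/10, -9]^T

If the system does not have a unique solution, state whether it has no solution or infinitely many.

x_1 = 3, x_2 = 3/2, x_3 = -8/5, x_4 = 0

Row-reduce the augmented matrix:
R1 ← R1 / (3).
R2 ← R2 + 3·R1.
R3 ← R3 − 6·R1.
R4 ← R4 + 2·R1.
R2 ← R2 / (-3).
R1 ← R1 + 5/3·R2.
R3 ← R3 − 5·R2.
R4 ← R4 + 16/3·R2.
R3 ← R3 / (9).
R1 ← R1 + 1/3·R3.
R2 ← R2 − 1·R3.
R4 ← R4 − 4/3·R3.
R4 ← R4 / (29/27).
R1 ← R1 + 14/27·R4.
R2 ← R2 + 4/9·R4.
R3 ← R3 + 5/9·R4.
Reading off the reduced rows gives x_1 = 3, x_2 = 3/2, x_3 = -8/5, x_4 = 0.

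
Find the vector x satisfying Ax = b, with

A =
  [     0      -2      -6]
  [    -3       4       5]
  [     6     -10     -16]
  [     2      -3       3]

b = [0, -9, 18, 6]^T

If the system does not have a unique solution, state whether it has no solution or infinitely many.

x_1 = 3, x_2 = 0, x_3 = 0

Row-reduce the augmented matrix:
Swap R1 and R2.
R1 ← R1 / (-3).
R3 ← R3 − 6·R1.
R4 ← R4 − 2·R1.
R2 ← R2 / (-2).
R1 ← R1 + 4/3·R2.
R3 ← R3 + 2·R2.
R4 ← R4 + 1/3·R2.
Swap R3 and R4.
R3 ← R3 / (22/3).
R1 ← R1 − 7/3·R3.
R2 ← R2 − 3·R3.
R4 reduces to 0 = 0, so the extra equation is consistent.
Reading off the reduced rows gives x_1 = 3, x_2 = 0, x_3 = 0.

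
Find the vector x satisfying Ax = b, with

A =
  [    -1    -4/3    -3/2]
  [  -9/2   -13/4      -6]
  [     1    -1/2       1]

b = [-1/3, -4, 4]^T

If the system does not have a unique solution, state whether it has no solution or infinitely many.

no solution

Row-reduce:
R1 ← R1 / (-1).
R2 ← R2 + 9/2·R1.
R3 ← R3 − 1·R1.
R2 ← R2 / (11/4).
R1 ← R1 − 4/3·R2.
R3 ← R3 + 11/6·R2.
Row 3 reduces to 0 = 2, a contradiction. The system is inconsistent.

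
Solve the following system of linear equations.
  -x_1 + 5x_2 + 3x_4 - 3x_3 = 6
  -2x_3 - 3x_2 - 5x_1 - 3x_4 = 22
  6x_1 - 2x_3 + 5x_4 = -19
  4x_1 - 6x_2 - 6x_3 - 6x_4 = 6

Row-reduce the augmented matrix:
R1 ← R1 / (-1).
R2 ← R2 + 5·R1.
R3 ← R3 − 6·R1.
R4 ← R4 − 4·R1.
R2 ← R2 / (-28).
R1 ← R1 + 5·R2.
R3 ← R3 − 30·R2.
R4 ← R4 − 14·R2.
R3 ← R3 / (-85/14).
R1 ← R1 − 19/28·R3.
R2 ← R2 + 13/28·R3.
R4 ← R4 + 23/2·R3.
R4 ← R4 / (-853/85).
R1 ← R1 − 107/170·R4.
R2 ← R2 − 61/170·R4.
R3 ← R3 + 52/85·R4.
Reading off the reduced rows gives x_1 = -3, x_2 = 0, x_3 = -2, x_4 = -1.

x_1 = -3, x_2 = 0, x_3 = -2, x_4 = -1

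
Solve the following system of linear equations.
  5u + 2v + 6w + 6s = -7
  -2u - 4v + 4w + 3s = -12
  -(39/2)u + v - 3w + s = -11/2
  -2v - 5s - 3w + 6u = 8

infinitely many solutions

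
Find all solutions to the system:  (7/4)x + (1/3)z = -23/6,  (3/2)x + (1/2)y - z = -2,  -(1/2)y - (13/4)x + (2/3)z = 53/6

Row-reduce:
R1 ← R1 / (7/4).
R2 ← R2 − 3/2·R1.
R3 ← R3 + 13/4·R1.
R2 ← R2 / (1/2).
R3 ← R3 + 1/2·R2.
Row 3 reduces to 0 = 3, a contradiction. The system is inconsistent.

no solution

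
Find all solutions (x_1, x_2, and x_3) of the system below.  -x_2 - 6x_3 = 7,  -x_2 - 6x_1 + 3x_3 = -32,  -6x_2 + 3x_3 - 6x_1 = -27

x_1 = 5, x_2 = -1, x_3 = -1

Row-reduce the augmented matrix:
Swap R1 and R2.
R1 ← R1 / (-6).
R3 ← R3 + 6·R1.
R2 ← R2 / (-1).
R1 ← R1 − 1/6·R2.
R3 ← R3 + 5·R2.
R3 ← R3 / (30).
R1 ← R1 + 3/2·R3.
R2 ← R2 − 6·R3.
Reading off the reduced rows gives x_1 = 5, x_2 = -1, x_3 = -1.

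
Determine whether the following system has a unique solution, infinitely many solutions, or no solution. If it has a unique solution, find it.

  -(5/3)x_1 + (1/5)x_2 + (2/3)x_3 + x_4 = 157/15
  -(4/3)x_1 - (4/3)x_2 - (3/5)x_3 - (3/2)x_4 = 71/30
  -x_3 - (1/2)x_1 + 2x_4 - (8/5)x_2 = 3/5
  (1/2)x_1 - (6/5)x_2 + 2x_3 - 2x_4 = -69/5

x_1 = -6, x_2 = 4, x_3 = -2, x_4 = 1

Row-reduce the augmented matrix:
R1 ← R1 / (-5/3).
R2 ← R2 + 4/3·R1.
R3 ← R3 + 1/2·R1.
R4 ← R4 − 1/2·R1.
R2 ← R2 / (-112/75).
R1 ← R1 + 3/25·R2.
R3 ← R3 + 83/50·R2.
R4 ← R4 + 57/50·R2.
R3 ← R3 / (67/1120).
R1 ← R1 + 173/560·R3.
R2 ← R2 − 85/112·R3.
R4 ← R4 − 3433/1120·R3.
R4 ← R4 / (-29219/134).
R1 ← R1 − 1445/67·R4.
R2 ← R2 + 3515/67·R4.
R3 ← R3 − 9535/134·R4.
Reading off the reduced rows gives x_1 = -6, x_2 = 4, x_3 = -2, x_4 = 1.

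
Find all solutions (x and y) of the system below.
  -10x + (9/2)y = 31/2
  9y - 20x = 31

infinitely many solutions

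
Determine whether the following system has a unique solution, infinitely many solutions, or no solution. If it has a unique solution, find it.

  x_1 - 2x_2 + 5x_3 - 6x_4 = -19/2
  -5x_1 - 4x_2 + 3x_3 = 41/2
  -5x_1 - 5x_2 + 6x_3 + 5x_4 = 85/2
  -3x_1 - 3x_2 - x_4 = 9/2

x_1 = -3, x_2 = 1/2, x_3 = 5/2, x_4 = 3

Row-reduce the augmented matrix:
R2 ← R2 + 5·R1.
R3 ← R3 + 5·R1.
R4 ← R4 + 3·R1.
R2 ← R2 / (-14).
R1 ← R1 + 2·R2.
R3 ← R3 + 15·R2.
R4 ← R4 + 9·R2.
R1 ← R1 − 1·R3.
R2 ← R2 + 2·R3.
R4 ← R4 + 3·R3.
R4 ← R4 / (152/7).
R1 ← R1 + 62/7·R4.
R2 ← R2 − 115/7·R4.
R3 ← R3 − 50/7·R4.
Reading off the reduced rows gives x_1 = -3, x_2 = 1/2, x_3 = 5/2, x_4 = 3.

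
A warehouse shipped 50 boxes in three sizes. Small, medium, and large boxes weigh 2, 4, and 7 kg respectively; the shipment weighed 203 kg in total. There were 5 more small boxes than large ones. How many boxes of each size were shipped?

small boxes: 18, medium boxes: 19, large boxes: 13

Let s = small boxes, m = medium boxes, l = large boxes.
  s + m + l = 50
  2s + 4m + 7l = 203
  -l + s = 5
Row-reduce the augmented matrix:
R2 ← R2 − 2·R1.
R3 ← R3 − 1·R1.
R2 ← R2 / (2).
R1 ← R1 − 1·R2.
R3 ← R3 + 1·R2.
R3 ← R3 / (1/2).
R1 ← R1 + 3/2·R3.
R2 ← R2 − 5/2·R3.
Reading off the reduced rows gives s = 18, m = 19, l = 13.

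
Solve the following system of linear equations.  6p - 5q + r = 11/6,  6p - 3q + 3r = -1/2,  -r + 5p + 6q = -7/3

p = 0, q = -1/2, r = -2/3

Row-reduce the augmented matrix:
R1 ← R1 / (6).
R2 ← R2 − 6·R1.
R3 ← R3 − 5·R1.
R2 ← R2 / (2).
R1 ← R1 + 5/6·R2.
R3 ← R3 − 61/6·R2.
R3 ← R3 / (-12).
R1 ← R1 − 1·R3.
R2 ← R2 − 1·R3.
Reading off the reduced rows gives p = 0, q = -1/2, r = -2/3.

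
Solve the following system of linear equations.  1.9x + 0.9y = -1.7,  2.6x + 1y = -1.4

x = 1, y = -4

Row-reduce the augmented matrix:
R1 ← R1 / (19/10).
R2 ← R2 − 13/5·R1.
R2 ← R2 / (-22/95).
R1 ← R1 − 9/19·R2.
Reading off the reduced rows gives x = 1, y = -4.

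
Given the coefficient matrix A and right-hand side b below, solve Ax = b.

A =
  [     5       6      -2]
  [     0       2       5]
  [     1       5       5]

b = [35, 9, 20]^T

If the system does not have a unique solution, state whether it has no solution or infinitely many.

x_1 = 5, x_2 = 2, x_3 = 1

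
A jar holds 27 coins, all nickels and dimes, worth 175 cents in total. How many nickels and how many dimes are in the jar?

nickels: 19, dimes: 8

Let n = nickels, d = dimes.
  n + d = 27
  5n + 10d = 175
Row-reduce the augmented matrix:
R2 ← R2 − 5·R1.
R2 ← R2 / (5).
R1 ← R1 − 1·R2.
Reading off the reduced rows gives n = 19, d = 8.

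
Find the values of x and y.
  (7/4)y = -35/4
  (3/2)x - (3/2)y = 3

x = -3, y = -5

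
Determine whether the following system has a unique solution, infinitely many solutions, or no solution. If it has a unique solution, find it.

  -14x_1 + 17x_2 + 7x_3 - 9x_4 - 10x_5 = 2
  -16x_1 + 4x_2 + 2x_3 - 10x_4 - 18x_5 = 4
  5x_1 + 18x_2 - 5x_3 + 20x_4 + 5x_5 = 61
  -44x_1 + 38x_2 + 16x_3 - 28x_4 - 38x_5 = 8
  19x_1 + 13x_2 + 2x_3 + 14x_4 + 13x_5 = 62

infinitely many solutions

Row-reduce:
R1 ← R1 / (-14).
R2 ← R2 + 16·R1.
R3 ← R3 − 5·R1.
R4 ← R4 + 44·R1.
R5 ← R5 − 19·R1.
R2 ← R2 / (-108/7).
R1 ← R1 + 17/14·R2.
R3 ← R3 − 337/14·R2.
R4 ← R4 + 108/7·R2.
R5 ← R5 − 505/14·R2.
R3 ← R3 / (-427/36).
R1 ← R1 + 1/36·R3.
R2 ← R2 − 7/18·R3.
R5 ← R5 + 91/36·R3.
Swap R4 and R5.
R4 ← R4 / (-223/183).
R1 ← R1 − 743/1281·R4.
R2 ← R2 − 100/183·R4.
R3 ← R3 + 1861/1281·R4.
Rank is 4 with 5 unknowns, leaving x_5 free.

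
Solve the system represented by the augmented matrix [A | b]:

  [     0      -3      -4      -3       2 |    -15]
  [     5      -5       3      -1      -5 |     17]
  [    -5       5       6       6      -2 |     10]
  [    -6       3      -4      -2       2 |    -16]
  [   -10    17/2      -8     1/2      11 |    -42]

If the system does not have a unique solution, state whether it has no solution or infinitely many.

Row-reduce:
Swap R1 and R2.
R1 ← R1 / (5).
R3 ← R3 + 5·R1.
R4 ← R4 + 6·R1.
R5 ← R5 + 10·R1.
R2 ← R2 / (-3).
R1 ← R1 + 1·R2.
R4 ← R4 + 3·R2.
R5 ← R5 + 3/2·R2.
R3 ← R3 / (9).
R1 ← R1 − 29/15·R3.
R2 ← R2 − 4/3·R3.
R4 ← R4 − 18/5·R3.
R4 ← R4 / (-11/5).
R1 ← R1 + 37/135·R4.
R2 ← R2 − 7/27·R4.
R3 ← R3 − 5/9·R4.
Row 5 reduces to 0 = -1/2, a contradiction. The system is inconsistent.

no solution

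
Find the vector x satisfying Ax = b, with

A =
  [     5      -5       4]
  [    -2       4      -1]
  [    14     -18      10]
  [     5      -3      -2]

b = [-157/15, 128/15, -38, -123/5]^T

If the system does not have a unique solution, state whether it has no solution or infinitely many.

x_1 = -3, x_2 = 4/3, x_3 = 14/5

Row-reduce the augmented matrix:
R1 ← R1 / (5).
R2 ← R2 + 2·R1.
R3 ← R3 − 14·R1.
R4 ← R4 − 5·R1.
R2 ← R2 / (2).
R1 ← R1 + 1·R2.
R3 ← R3 + 4·R2.
R4 ← R4 − 2·R2.
Swap R3 and R4.
R3 ← R3 / (-33/5).
R1 ← R1 − 11/10·R3.
R2 ← R2 − 3/10·R3.
R4 reduces to 0 = 0, so the extra equation is consistent.
Reading off the reduced rows gives x_1 = -3, x_2 = 4/3, x_3 = 14/5.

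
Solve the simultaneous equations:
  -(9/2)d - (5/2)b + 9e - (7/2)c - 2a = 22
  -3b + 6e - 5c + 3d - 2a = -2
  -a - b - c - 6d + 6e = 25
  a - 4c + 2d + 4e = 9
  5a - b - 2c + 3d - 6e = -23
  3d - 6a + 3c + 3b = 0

Row-reduce:
R1 ← R1 / (-2).
R2 ← R2 + 2·R1.
R3 ← R3 + 1·R1.
R4 ← R4 − 1·R1.
R5 ← R5 − 5·R1.
R6 ← R6 + 6·R1.
R2 ← R2 / (-1/2).
R1 ← R1 − 5/4·R2.
R3 ← R3 − 1/4·R2.
R4 ← R4 + 5/4·R2.
R5 ← R5 + 29/4·R2.
R6 ← R6 − 21/2·R2.
Swap R3 and R4.
R3 ← R3 / (-2).
R1 ← R1 + 2·R3.
R2 ← R2 − 3·R3.
R5 ← R5 − 11·R3.
R6 ← R6 + 18·R3.
Swap R4 and R5.
R4 ← R4 / (-443/2).
R1 ← R1 − 40·R4.
R2 ← R2 + 87/2·R4.
R3 ← R3 − 19/2·R4.
R6 ← R6 − 345·R4.
Swap R5 and R6.
R5 ← R5 / (-1542/443).
R1 ← R1 + 564/443·R5.
R2 ← R2 − 414/443·R5.
R3 ← R3 + 732/443·R5.
R4 ← R4 + 296/443·R5.
Row 6 reduces to 0 = 2, a contradiction. The system is inconsistent.

no solution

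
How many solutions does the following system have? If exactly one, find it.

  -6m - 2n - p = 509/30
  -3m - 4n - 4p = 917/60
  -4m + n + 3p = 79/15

Row-reduce the augmented matrix:
R1 ← R1 / (-6).
R2 ← R2 + 3·R1.
R3 ← R3 + 4·R1.
R2 ← R2 / (-3).
R1 ← R1 − 1/3·R2.
R3 ← R3 − 7/3·R2.
R3 ← R3 / (17/18).
R1 ← R1 + 2/9·R3.
R2 ← R2 − 7/6·R3.
Reading off the reduced rows gives m = -9/4, n = -4/3, p = -4/5.

m = -9/4, n = -4/3, p = -4/5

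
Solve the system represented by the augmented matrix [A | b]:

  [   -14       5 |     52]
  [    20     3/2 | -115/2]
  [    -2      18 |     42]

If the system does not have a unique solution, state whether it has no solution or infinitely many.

no solution

Row-reduce:
R1 ← R1 / (-14).
R2 ← R2 − 20·R1.
R3 ← R3 + 2·R1.
R2 ← R2 / (121/14).
R1 ← R1 + 5/14·R2.
R3 ← R3 − 121/7·R2.
Row 3 reduces to 0 = 1, a contradiction. The system is inconsistent.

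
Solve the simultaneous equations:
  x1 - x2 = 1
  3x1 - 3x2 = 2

no solution

Row-reduce:
R2 ← R2 − 3·R1.
Row 2 reduces to 0 = -1, a contradiction. The system is inconsistent.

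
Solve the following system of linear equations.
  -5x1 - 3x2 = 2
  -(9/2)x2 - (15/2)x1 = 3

infinitely many solutions

Row-reduce:
R1 ← R1 / (-5).
R2 ← R2 + 15/2·R1.
Rank is 1 with 2 unknowns, leaving x2 free.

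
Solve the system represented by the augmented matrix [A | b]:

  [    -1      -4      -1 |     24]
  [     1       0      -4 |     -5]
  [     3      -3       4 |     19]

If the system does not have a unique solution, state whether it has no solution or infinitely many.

Row-reduce the augmented matrix:
R1 ← R1 / (-1).
R2 ← R2 − 1·R1.
R3 ← R3 − 3·R1.
R2 ← R2 / (-4).
R1 ← R1 − 4·R2.
R3 ← R3 + 15·R2.
R3 ← R3 / (79/4).
R1 ← R1 + 4·R3.
R2 ← R2 − 5/4·R3.
Reading off the reduced rows gives x_1 = -1, x_2 = -6, x_3 = 1.

x_1 = -1, x_2 = -6, x_3 = 1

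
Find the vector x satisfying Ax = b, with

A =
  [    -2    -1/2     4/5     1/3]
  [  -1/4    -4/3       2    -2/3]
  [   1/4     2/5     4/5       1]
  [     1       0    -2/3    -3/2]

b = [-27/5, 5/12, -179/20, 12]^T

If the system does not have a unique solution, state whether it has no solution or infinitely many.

x_1 = 1, x_2 = -2, x_3 = -3, x_4 = -6

Row-reduce the augmented matrix:
R1 ← R1 / (-2).
R2 ← R2 + 1/4·R1.
R3 ← R3 − 1/4·R1.
R4 ← R4 − 1·R1.
R2 ← R2 / (-61/48).
R1 ← R1 − 1/4·R2.
R3 ← R3 − 27/80·R2.
R4 ← R4 + 1/4·R2.
R3 ← R3 / (2142/1525).
R1 ← R1 + 8/305·R3.
R2 ← R2 + 456/305·R3.
R4 ← R4 + 586/915·R3.
R4 ← R4 / (-15515/19278).
R1 ← R1 + 932/3213·R4.
R2 ← R2 − 1570/1071·R4.
R3 ← R3 − 3905/6426·R4.
Reading off the reduced rows gives x_1 = 1, x_2 = -2, x_3 = -3, x_4 = -6.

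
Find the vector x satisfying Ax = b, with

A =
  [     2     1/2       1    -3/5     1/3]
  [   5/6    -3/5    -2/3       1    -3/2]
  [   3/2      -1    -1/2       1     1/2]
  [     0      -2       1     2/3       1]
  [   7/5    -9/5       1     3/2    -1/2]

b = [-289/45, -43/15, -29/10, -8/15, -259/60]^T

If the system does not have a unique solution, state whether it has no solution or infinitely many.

x_1 = -3, x_2 = 5/3, x_3 = -1/5, x_4 = 5/2, x_5 = 4/3

Row-reduce the augmented matrix:
R1 ← R1 / (2).
R2 ← R2 − 5/6·R1.
R3 ← R3 − 3/2·R1.
R5 ← R5 − 7/5·R1.
R2 ← R2 / (-97/120).
R1 ← R1 − 1/4·R2.
R3 ← R3 + 11/8·R2.
R4 ← R4 + 2·R2.
R5 ← R5 + 43/20·R2.
R3 ← R3 / (115/194).
R1 ← R1 − 16/97·R3.
R2 ← R2 − 130/97·R3.
R4 ← R4 − 357/97·R3.
R5 ← R5 − 1543/485·R3.
R4 ← R4 / (3058/1725).
R1 ← R1 − 158/575·R4.
R2 ← R2 + 2/115·R4.
R3 ← R3 + 656/575·R4.
R5 ← R5 − 12793/5750·R4.
R5 ← R5 / (38771/8340).
R1 ← R1 − 398/417·R5.
R2 ← R2 + 2075/417·R5.
R3 ← R3 + 1568/417·R5.
R4 ← R4 + 2165/278·R5.
Reading off the reduced rows gives x_1 = -3, x_2 = 5/3, x_3 = -1/5, x_4 = 5/2, x_5 = 4/3.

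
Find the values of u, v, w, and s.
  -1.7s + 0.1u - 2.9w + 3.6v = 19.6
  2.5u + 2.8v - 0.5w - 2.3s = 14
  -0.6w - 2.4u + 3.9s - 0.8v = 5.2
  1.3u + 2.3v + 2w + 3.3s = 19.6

u = 4, v = 4, w = -4, s = 4

Row-reduce the augmented matrix:
R1 ← R1 / (1/10).
R2 ← R2 − 5/2·R1.
R3 ← R3 + 12/5·R1.
R4 ← R4 − 13/10·R1.
R2 ← R2 / (-436/5).
R1 ← R1 − 36·R2.
R3 ← R3 − 428/5·R2.
R4 ← R4 + 89/2·R2.
R3 ← R3 / (261/545).
R1 ← R1 − 79/109·R3.
R2 ← R2 + 90/109·R3.
R4 ← R4 − 3223/1090·R3.
R4 ← R4 / (-38057/3480).
R1 ← R1 + 745/174·R4.
R2 ← R2 − 459/116·R4.
R3 ← R3 − 931/174·R4.
Reading off the reduced rows gives u = 4, v = 4, w = -4, s = 4.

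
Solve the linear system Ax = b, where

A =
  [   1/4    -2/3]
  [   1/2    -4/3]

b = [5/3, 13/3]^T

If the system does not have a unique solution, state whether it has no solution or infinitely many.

no solution

Row-reduce:
R1 ← R1 / (1/4).
R2 ← R2 − 1/2·R1.
Row 2 reduces to 0 = 1, a contradiction. The system is inconsistent.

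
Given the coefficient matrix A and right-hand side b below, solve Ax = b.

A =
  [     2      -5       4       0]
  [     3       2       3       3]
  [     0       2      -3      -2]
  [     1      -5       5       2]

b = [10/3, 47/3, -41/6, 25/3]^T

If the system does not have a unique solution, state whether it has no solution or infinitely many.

x_1 = 3/2, x_2 = 1/3, x_3 = 1/2, x_4 = 3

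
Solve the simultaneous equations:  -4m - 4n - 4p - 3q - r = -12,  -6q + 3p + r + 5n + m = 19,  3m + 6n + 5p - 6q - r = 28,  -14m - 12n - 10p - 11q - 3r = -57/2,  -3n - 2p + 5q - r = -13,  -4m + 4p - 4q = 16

no solution

Row-reduce:
R1 ← R1 / (-4).
R2 ← R2 − 1·R1.
R3 ← R3 − 3·R1.
R4 ← R4 + 14·R1.
R6 ← R6 + 4·R1.
R2 ← R2 / (4).
R1 ← R1 − 1·R2.
R3 ← R3 − 3·R2.
R4 ← R4 − 2·R2.
R5 ← R5 + 3·R2.
R6 ← R6 − 4·R2.
R3 ← R3 / (1/2).
R1 ← R1 − 1/2·R3.
R2 ← R2 − 1/2·R3.
R4 ← R4 − 3·R3.
R5 ← R5 + 1/2·R3.
R6 ← R6 − 6·R3.
R4 ← R4 / (22).
R1 ← R1 − 45/8·R4.
R2 ← R2 − 3/2·R4.
R3 ← R3 + 51/8·R4.
R5 ← R5 + 13/4·R4.
R6 ← R6 − 44·R4.
R5 ← R5 / (-15/22).
R1 ← R1 + 53/44·R5.
R2 ← R2 − 17/11·R5.
R3 ← R3 + 25/44·R5.
R4 ← R4 − 7/11·R5.
Row 6 reduces to 0 = 1, a contradiction. The system is inconsistent.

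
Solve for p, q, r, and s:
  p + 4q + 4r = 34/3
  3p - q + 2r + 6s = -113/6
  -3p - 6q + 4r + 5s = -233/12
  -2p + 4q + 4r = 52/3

p = -2, q = 3, r = 1/3, s = -7/4

Row-reduce the augmented matrix:
R2 ← R2 − 3·R1.
R3 ← R3 + 3·R1.
R4 ← R4 + 2·R1.
R2 ← R2 / (-13).
R1 ← R1 − 4·R2.
R3 ← R3 − 6·R2.
R4 ← R4 − 12·R2.
R3 ← R3 / (148/13).
R1 ← R1 − 12/13·R3.
R2 ← R2 − 10/13·R3.
R4 ← R4 − 36/13·R3.
R4 ← R4 / (135/37).
R1 ← R1 − 45/37·R4.
R2 ← R2 + 73/74·R4.
R3 ← R3 − 101/148·R4.
Reading off the reduced rows gives p = -2, q = 3, r = 1/3, s = -7/4.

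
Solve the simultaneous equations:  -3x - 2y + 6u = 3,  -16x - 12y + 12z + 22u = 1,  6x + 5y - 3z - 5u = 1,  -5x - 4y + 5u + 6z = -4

no solution

Row-reduce:
R1 ← R1 / (-3).
R2 ← R2 + 16·R1.
R3 ← R3 − 6·R1.
R4 ← R4 + 5·R1.
R2 ← R2 / (-4/3).
R1 ← R1 − 2/3·R2.
R3 ← R3 − 1·R2.
R4 ← R4 + 2/3·R2.
R3 ← R3 / (6).
R1 ← R1 − 6·R3.
R2 ← R2 + 9·R3.
Row 4 reduces to 0 = -3/2, a contradiction. The system is inconsistent.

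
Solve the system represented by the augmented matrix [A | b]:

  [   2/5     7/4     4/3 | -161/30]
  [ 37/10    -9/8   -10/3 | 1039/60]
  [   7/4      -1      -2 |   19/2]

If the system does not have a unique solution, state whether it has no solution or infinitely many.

Row-reduce:
R1 ← R1 / (2/5).
R2 ← R2 − 37/10·R1.
R3 ← R3 − 7/4·R1.
R2 ← R2 / (-277/16).
R1 ← R1 − 35/8·R2.
R3 ← R3 + 277/32·R2.
Row 3 reduces to 0 = -1/2, a contradiction. The system is inconsistent.

no solution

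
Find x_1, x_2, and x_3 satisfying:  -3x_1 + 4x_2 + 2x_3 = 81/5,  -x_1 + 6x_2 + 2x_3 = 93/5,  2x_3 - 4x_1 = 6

Row-reduce the augmented matrix:
R1 ← R1 / (-3).
R2 ← R2 + 1·R1.
R3 ← R3 + 4·R1.
R2 ← R2 / (14/3).
R1 ← R1 + 4/3·R2.
R3 ← R3 + 16/3·R2.
R3 ← R3 / (6/7).
R1 ← R1 + 2/7·R3.
R2 ← R2 − 2/7·R3.
Reading off the reduced rows gives x_1 = -9/5, x_2 = 3, x_3 = -3/5.

x_1 = -9/5, x_2 = 3, x_3 = -3/5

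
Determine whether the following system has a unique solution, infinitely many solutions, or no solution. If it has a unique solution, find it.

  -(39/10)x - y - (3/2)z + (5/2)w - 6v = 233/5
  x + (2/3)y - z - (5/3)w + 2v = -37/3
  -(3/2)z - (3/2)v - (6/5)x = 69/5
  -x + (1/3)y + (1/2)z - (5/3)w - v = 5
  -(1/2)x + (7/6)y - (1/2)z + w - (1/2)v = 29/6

Row-reduce:
R1 ← R1 / (-39/10).
R2 ← R2 − 1·R1.
R3 ← R3 + 6/5·R1.
R4 ← R4 + 1·R1.
R5 ← R5 + 1/2·R1.
R2 ← R2 / (16/39).
R1 ← R1 − 10/39·R2.
R3 ← R3 − 4/13·R2.
R4 ← R4 − 23/39·R2.
R5 ← R5 − 101/78·R2.
Swap R3 and R4.
R3 ← R3 / (23/8).
R1 ← R1 − 5/4·R3.
R2 ← R2 + 27/8·R3.
R5 ← R5 − 65/16·R3.
Swap R4 and R5.
R4 ← R4 / (703/138).
R1 ← R1 − 25/69·R4.
R2 ← R2 + 80/23·R4.
R3 ← R3 + 20/69·R4.
Row 5 reduces to 0 = -1/4, a contradiction. The system is inconsistent.

no solution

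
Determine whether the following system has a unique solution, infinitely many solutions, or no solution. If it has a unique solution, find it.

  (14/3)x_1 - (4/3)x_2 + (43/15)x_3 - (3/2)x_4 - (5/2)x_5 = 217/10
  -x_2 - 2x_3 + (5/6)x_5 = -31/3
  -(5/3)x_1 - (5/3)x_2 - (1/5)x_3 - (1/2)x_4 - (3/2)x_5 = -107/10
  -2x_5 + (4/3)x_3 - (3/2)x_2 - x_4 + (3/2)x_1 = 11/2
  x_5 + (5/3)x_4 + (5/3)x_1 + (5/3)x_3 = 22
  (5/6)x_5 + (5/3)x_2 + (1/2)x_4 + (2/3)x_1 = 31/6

x_1 = 3, x_2 = 0, x_3 = 6, x_4 = 3, x_5 = 2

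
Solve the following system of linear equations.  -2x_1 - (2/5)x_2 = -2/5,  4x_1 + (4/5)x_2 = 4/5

infinitely many solutions

Row-reduce:
R1 ← R1 / (-2).
R2 ← R2 − 4·R1.
Rank is 1 with 2 unknowns, leaving x_2 free.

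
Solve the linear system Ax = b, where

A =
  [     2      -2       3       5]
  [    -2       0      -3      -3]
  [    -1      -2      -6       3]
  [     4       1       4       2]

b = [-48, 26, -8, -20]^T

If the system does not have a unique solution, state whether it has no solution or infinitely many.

Row-reduce the augmented matrix:
R1 ← R1 / (2).
R2 ← R2 + 2·R1.
R3 ← R3 + 1·R1.
R4 ← R4 − 4·R1.
R2 ← R2 / (-2).
R1 ← R1 + 1·R2.
R3 ← R3 + 3·R2.
R4 ← R4 − 5·R2.
R3 ← R3 / (-9/2).
R1 ← R1 − 3/2·R3.
R4 ← R4 + 2·R3.
R4 ← R4 / (-37/9).
R1 ← R1 − 7/3·R4.
R2 ← R2 + 1·R4.
R3 ← R3 + 5/9·R4.
Reading off the reduced rows gives x_1 = -1, x_2 = 6, x_3 = -3, x_4 = -5.

x_1 = -1, x_2 = 6, x_3 = -3, x_4 = -5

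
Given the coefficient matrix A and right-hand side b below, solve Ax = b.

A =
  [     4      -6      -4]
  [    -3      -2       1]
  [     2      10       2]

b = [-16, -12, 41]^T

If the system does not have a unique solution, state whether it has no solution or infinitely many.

no solution

Row-reduce:
R1 ← R1 / (4).
R2 ← R2 + 3·R1.
R3 ← R3 − 2·R1.
R2 ← R2 / (-13/2).
R1 ← R1 + 3/2·R2.
R3 ← R3 − 13·R2.
Row 3 reduces to 0 = 1, a contradiction. The system is inconsistent.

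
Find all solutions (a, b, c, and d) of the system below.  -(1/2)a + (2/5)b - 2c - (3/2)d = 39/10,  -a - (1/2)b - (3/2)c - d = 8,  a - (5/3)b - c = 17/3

Row-reduce:
R1 ← R1 / (-1/2).
R2 ← R2 + 1·R1.
R3 ← R3 − 1·R1.
R2 ← R2 / (-13/10).
R1 ← R1 + 4/5·R2.
R3 ← R3 + 13/15·R2.
R3 ← R3 / (-20/3).
R1 ← R1 − 32/13·R3.
R2 ← R2 + 25/13·R3.
Rank is 3 with 4 unknowns, leaving d free.

infinitely many solutions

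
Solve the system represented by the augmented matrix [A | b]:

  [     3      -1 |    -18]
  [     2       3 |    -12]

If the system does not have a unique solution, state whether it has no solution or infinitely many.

x_1 = -6, x_2 = 0

From equation 1: x_2 = 18 + 3·x_1.
Substitute into equation 2 and solve: x_1 = -6.
Then x_2 = 0.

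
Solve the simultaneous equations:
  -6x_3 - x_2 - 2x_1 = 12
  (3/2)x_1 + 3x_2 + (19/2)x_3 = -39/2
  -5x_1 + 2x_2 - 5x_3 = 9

infinitely many solutions

Row-reduce:
R1 ← R1 / (-2).
R2 ← R2 − 3/2·R1.
R3 ← R3 + 5·R1.
R2 ← R2 / (9/4).
R1 ← R1 − 1/2·R2.
R3 ← R3 − 9/2·R2.
Rank is 2 with 3 unknowns, leaving x_3 free.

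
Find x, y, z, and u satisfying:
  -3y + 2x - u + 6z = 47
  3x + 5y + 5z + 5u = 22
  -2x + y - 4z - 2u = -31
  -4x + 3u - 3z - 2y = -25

x = 4, y = -3, z = 5, u = 0

Row-reduce the augmented matrix:
R1 ← R1 / (2).
R2 ← R2 − 3·R1.
R3 ← R3 + 2·R1.
R4 ← R4 + 4·R1.
R2 ← R2 / (19/2).
R1 ← R1 + 3/2·R2.
R3 ← R3 + 2·R2.
R4 ← R4 + 8·R2.
R3 ← R3 / (22/19).
R1 ← R1 − 45/19·R3.
R2 ← R2 + 8/19·R3.
R4 ← R4 − 107/19·R3.
R4 ← R4 / (317/22).
R1 ← R1 − 85/22·R4.
R2 ← R2 − 1/11·R4.
R3 ← R3 + 31/22·R4.
Reading off the reduced rows gives x = 4, y = -3, z = 5, u = 0.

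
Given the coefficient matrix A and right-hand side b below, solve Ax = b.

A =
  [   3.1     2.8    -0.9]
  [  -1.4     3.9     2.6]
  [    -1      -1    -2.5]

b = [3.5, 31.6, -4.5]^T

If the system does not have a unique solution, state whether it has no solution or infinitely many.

Row-reduce the augmented matrix:
R1 ← R1 / (31/10).
R2 ← R2 + 7/5·R1.
R3 ← R3 + 1·R1.
R2 ← R2 / (1601/310).
R1 ← R1 − 28/31·R2.
R3 ← R3 + 3/31·R2.
R3 ← R3 / (-8803/3202).
R1 ← R1 + 1079/1601·R3.
R2 ← R2 − 680/1601·R3.
Reading off the reduced rows gives x_1 = -4, x_2 = 6, x_3 = 1.

x_1 = -4, x_2 = 6, x_3 = 1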